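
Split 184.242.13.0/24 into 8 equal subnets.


New prefix = 24 + 3 = 27
Each subnet has 32 addresses
  184.242.13.0/27
  184.242.13.32/27
  184.242.13.64/27
  184.242.13.96/27
  184.242.13.128/27
  184.242.13.160/27
  184.242.13.192/27
  184.242.13.224/27
Subnets: 184.242.13.0/27, 184.242.13.32/27, 184.242.13.64/27, 184.242.13.96/27, 184.242.13.128/27, 184.242.13.160/27, 184.242.13.192/27, 184.242.13.224/27


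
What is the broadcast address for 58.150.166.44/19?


Network: 58.150.160.0/19
Host bits = 13
Set all host bits to 1:
Broadcast: 58.150.191.255


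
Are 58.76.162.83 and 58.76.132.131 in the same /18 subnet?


Mask: 255.255.192.0
58.76.162.83 AND mask = 58.76.128.0
58.76.132.131 AND mask = 58.76.128.0
Yes, same subnet (58.76.128.0)


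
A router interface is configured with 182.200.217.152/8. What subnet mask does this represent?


/8 means 8 network bits, 24 host bits
Binary: 11111111000000000000000000000000
Mask: 255.0.0.0


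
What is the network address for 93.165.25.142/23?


IP:   01011101.10100101.00011001.10001110
Mask: 11111111.11111111.11111110.00000000
AND operation:
Net:  01011101.10100101.00011000.00000000
Network: 93.165.24.0/23


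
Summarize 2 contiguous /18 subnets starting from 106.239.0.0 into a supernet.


Original prefix: /18
Number of subnets: 2 = 2^1
New prefix = 18 - 1 = 17
Supernet: 106.239.0.0/17


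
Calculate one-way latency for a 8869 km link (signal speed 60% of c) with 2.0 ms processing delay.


Speed = 0.6 * 3e5 km/s = 180000 km/s
Propagation delay = 8869 / 180000 = 0.0493 s = 49.2722 ms
Processing delay = 2.0 ms
Total one-way latency = 51.2722 ms


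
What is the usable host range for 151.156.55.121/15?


Network: 151.156.0.0
Broadcast: 151.157.255.255
First usable = network + 1
Last usable = broadcast - 1
Range: 151.156.0.1 to 151.157.255.254


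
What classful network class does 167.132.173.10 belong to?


First octet: 167
Binary: 10100111
10xxxxxx -> Class B (128-191)
Class B, default mask 255.255.0.0 (/16)


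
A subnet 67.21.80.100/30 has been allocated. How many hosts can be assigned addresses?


Host bits = 32 - 30 = 2
Total addresses = 2^2 = 4
Usable = total - 2 (network and broadcast)
Usable hosts: 2


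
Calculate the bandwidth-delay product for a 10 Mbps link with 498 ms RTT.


BDP = bandwidth * RTT
= 10 Mbps * 498 ms
= 10 * 1e6 * 498 / 1000 bits
= 4980000 bits
= 622500 bytes
= 607.9102 KB
BDP = 4980000 bits (622500 bytes)


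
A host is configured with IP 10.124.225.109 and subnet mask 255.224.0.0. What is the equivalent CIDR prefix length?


Binary: 11111111.11100000.00000000.00000000
Count leading 1s
Prefix: /11


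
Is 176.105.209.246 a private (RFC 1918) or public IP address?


RFC 1918 private ranges:
  10.0.0.0/8 (10.0.0.0 - 10.255.255.255)
  172.16.0.0/12 (172.16.0.0 - 172.31.255.255)
  192.168.0.0/16 (192.168.0.0 - 192.168.255.255)
Public (not in any RFC 1918 range)


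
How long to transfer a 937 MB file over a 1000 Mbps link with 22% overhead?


Effective throughput = 1000 * (1 - 22/100) = 780 Mbps
File size in Mb = 937 * 8 = 7496 Mb
Time = 7496 / 780
Time = 9.6103 seconds


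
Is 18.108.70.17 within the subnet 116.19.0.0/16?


Subnet network: 116.19.0.0
Test IP AND mask: 18.108.0.0
No, 18.108.70.17 is not in 116.19.0.0/16


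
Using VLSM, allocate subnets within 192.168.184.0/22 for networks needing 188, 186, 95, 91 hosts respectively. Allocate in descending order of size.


188 hosts -> /24 (254 usable): 192.168.184.0/24
186 hosts -> /24 (254 usable): 192.168.185.0/24
95 hosts -> /25 (126 usable): 192.168.186.0/25
91 hosts -> /25 (126 usable): 192.168.186.128/25
Allocation: 192.168.184.0/24 (188 hosts, 254 usable); 192.168.185.0/24 (186 hosts, 254 usable); 192.168.186.0/25 (95 hosts, 126 usable); 192.168.186.128/25 (91 hosts, 126 usable)


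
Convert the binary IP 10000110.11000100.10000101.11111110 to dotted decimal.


10000110 = 134
11000100 = 196
10000101 = 133
11111110 = 254
IP: 134.196.133.254


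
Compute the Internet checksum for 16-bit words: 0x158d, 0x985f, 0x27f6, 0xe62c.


Sum all words (with carry folding):
+ 0x158d = 0x158d
+ 0x985f = 0xadec
+ 0x27f6 = 0xd5e2
+ 0xe62c = 0xbc0f
One's complement: ~0xbc0f
Checksum = 0x43f0


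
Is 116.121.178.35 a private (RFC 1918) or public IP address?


RFC 1918 private ranges:
  10.0.0.0/8 (10.0.0.0 - 10.255.255.255)
  172.16.0.0/12 (172.16.0.0 - 172.31.255.255)
  192.168.0.0/16 (192.168.0.0 - 192.168.255.255)
Public (not in any RFC 1918 range)


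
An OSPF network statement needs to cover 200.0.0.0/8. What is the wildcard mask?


Subnet mask: 255.0.0.0
Wildcard = 255.255.255.255 - subnet mask
255 - 255 = 0
255 - 0 = 255
255 - 0 = 255
255 - 0 = 255
Wildcard: 0.255.255.255


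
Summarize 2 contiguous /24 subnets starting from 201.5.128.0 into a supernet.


Original prefix: /24
Number of subnets: 2 = 2^1
New prefix = 24 - 1 = 23
Supernet: 201.5.128.0/23


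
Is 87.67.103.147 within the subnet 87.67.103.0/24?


Subnet network: 87.67.103.0
Test IP AND mask: 87.67.103.0
Yes, 87.67.103.147 is in 87.67.103.0/24


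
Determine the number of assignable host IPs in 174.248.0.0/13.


Host bits = 32 - 13 = 19
Total addresses = 2^19 = 524288
Usable = total - 2 (network and broadcast)
Usable hosts: 524286


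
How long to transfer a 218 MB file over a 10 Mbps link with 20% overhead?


Effective throughput = 10 * (1 - 20/100) = 8 Mbps
File size in Mb = 218 * 8 = 1744 Mb
Time = 1744 / 8
Time = 218 seconds


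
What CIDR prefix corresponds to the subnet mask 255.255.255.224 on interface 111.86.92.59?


Binary: 11111111.11111111.11111111.11100000
Count leading 1s
Prefix: /27


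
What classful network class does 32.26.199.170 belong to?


First octet: 32
Binary: 00100000
0xxxxxxx -> Class A (1-126)
Class A, default mask 255.0.0.0 (/8)


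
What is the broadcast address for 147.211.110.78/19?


Network: 147.211.96.0/19
Host bits = 13
Set all host bits to 1:
Broadcast: 147.211.127.255


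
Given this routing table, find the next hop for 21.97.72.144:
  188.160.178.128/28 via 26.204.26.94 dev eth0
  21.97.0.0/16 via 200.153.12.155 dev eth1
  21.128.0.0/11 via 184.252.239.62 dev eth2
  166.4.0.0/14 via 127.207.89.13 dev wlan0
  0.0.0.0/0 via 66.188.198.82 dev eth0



Longest prefix match for 21.97.72.144:
  /28 188.160.178.128: no
  /16 21.97.0.0: MATCH
  /11 21.128.0.0: no
  /14 166.4.0.0: no
  /0 0.0.0.0: MATCH
Selected: next-hop 200.153.12.155 via eth1 (matched /16)


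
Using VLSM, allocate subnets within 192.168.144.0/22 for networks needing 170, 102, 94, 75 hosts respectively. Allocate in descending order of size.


170 hosts -> /24 (254 usable): 192.168.144.0/24
102 hosts -> /25 (126 usable): 192.168.145.0/25
94 hosts -> /25 (126 usable): 192.168.145.128/25
75 hosts -> /25 (126 usable): 192.168.146.0/25
Allocation: 192.168.144.0/24 (170 hosts, 254 usable); 192.168.145.0/25 (102 hosts, 126 usable); 192.168.145.128/25 (94 hosts, 126 usable); 192.168.146.0/25 (75 hosts, 126 usable)


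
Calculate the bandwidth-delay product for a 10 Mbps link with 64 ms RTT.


BDP = bandwidth * RTT
= 10 Mbps * 64 ms
= 10 * 1e6 * 64 / 1000 bits
= 640000 bits
= 80000 bytes
= 78.125 KB
BDP = 640000 bits (80000 bytes)


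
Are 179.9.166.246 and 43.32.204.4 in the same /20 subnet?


Mask: 255.255.240.0
179.9.166.246 AND mask = 179.9.160.0
43.32.204.4 AND mask = 43.32.192.0
No, different subnets (179.9.160.0 vs 43.32.192.0)


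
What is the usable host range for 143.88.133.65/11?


Network: 143.64.0.0
Broadcast: 143.95.255.255
First usable = network + 1
Last usable = broadcast - 1
Range: 143.64.0.1 to 143.95.255.254


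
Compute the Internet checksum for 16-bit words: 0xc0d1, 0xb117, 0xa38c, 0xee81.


Sum all words (with carry folding):
+ 0xc0d1 = 0xc0d1
+ 0xb117 = 0x71e9
+ 0xa38c = 0x1576
+ 0xee81 = 0x03f8
One's complement: ~0x03f8
Checksum = 0xfc07


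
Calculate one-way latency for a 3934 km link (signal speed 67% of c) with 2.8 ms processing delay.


Speed = 0.67 * 3e5 km/s = 201000 km/s
Propagation delay = 3934 / 201000 = 0.0196 s = 19.5721 ms
Processing delay = 2.8 ms
Total one-way latency = 22.3721 ms


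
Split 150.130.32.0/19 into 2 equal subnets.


New prefix = 19 + 1 = 20
Each subnet has 4096 addresses
  150.130.32.0/20
  150.130.48.0/20
Subnets: 150.130.32.0/20, 150.130.48.0/20


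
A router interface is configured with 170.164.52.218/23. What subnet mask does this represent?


/23 means 23 network bits, 9 host bits
Binary: 11111111111111111111111000000000
Mask: 255.255.254.0


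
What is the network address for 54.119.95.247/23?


IP:   00110110.01110111.01011111.11110111
Mask: 11111111.11111111.11111110.00000000
AND operation:
Net:  00110110.01110111.01011110.00000000
Network: 54.119.94.0/23


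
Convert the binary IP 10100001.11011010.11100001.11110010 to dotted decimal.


10100001 = 161
11011010 = 218
11100001 = 225
11110010 = 242
IP: 161.218.225.242


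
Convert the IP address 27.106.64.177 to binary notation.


27 = 00011011
106 = 01101010
64 = 01000000
177 = 10110001
Binary: 00011011.01101010.01000000.10110001


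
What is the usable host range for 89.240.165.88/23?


Network: 89.240.164.0
Broadcast: 89.240.165.255
First usable = network + 1
Last usable = broadcast - 1
Range: 89.240.164.1 to 89.240.165.254


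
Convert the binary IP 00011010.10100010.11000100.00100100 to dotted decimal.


00011010 = 26
10100010 = 162
11000100 = 196
00100100 = 36
IP: 26.162.196.36


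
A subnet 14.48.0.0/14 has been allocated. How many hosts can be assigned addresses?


Host bits = 32 - 14 = 18
Total addresses = 2^18 = 262144
Usable = total - 2 (network and broadcast)
Usable hosts: 262142


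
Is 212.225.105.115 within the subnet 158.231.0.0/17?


Subnet network: 158.231.0.0
Test IP AND mask: 212.225.0.0
No, 212.225.105.115 is not in 158.231.0.0/17


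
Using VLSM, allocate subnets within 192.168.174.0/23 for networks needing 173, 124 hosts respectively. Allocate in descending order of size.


173 hosts -> /24 (254 usable): 192.168.174.0/24
124 hosts -> /25 (126 usable): 192.168.175.0/25
Allocation: 192.168.174.0/24 (173 hosts, 254 usable); 192.168.175.0/25 (124 hosts, 126 usable)


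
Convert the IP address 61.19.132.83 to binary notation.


61 = 00111101
19 = 00010011
132 = 10000100
83 = 01010011
Binary: 00111101.00010011.10000100.01010011


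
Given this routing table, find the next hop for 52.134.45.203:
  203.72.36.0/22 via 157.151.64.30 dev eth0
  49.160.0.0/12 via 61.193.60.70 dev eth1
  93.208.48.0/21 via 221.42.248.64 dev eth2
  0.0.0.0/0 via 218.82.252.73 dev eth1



Longest prefix match for 52.134.45.203:
  /22 203.72.36.0: no
  /12 49.160.0.0: no
  /21 93.208.48.0: no
  /0 0.0.0.0: MATCH
Selected: next-hop 218.82.252.73 via eth1 (matched /0)


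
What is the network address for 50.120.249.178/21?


IP:   00110010.01111000.11111001.10110010
Mask: 11111111.11111111.11111000.00000000
AND operation:
Net:  00110010.01111000.11111000.00000000
Network: 50.120.248.0/21


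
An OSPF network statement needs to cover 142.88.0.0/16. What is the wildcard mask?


Subnet mask: 255.255.0.0
Wildcard = 255.255.255.255 - subnet mask
255 - 255 = 0
255 - 255 = 0
255 - 0 = 255
255 - 0 = 255
Wildcard: 0.0.255.255


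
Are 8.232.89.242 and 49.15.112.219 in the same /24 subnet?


Mask: 255.255.255.0
8.232.89.242 AND mask = 8.232.89.0
49.15.112.219 AND mask = 49.15.112.0
No, different subnets (8.232.89.0 vs 49.15.112.0)


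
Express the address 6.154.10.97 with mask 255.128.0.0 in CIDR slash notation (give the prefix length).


Binary: 11111111.10000000.00000000.00000000
Count leading 1s
Prefix: /9


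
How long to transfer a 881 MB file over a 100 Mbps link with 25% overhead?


Effective throughput = 100 * (1 - 25/100) = 75 Mbps
File size in Mb = 881 * 8 = 7048 Mb
Time = 7048 / 75
Time = 93.9733 seconds


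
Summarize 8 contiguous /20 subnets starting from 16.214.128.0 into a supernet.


Original prefix: /20
Number of subnets: 8 = 2^3
New prefix = 20 - 3 = 17
Supernet: 16.214.128.0/17


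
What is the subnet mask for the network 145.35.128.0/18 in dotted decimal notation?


/18 means 18 network bits, 14 host bits
Binary: 11111111111111111100000000000000
Mask: 255.255.192.0


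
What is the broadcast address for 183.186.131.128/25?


Network: 183.186.131.128/25
Host bits = 7
Set all host bits to 1:
Broadcast: 183.186.131.255


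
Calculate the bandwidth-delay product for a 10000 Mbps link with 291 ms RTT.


BDP = bandwidth * RTT
= 10000 Mbps * 291 ms
= 10000 * 1e6 * 291 / 1000 bits
= 2910000000 bits
= 363750000 bytes
= 355224.6094 KB
BDP = 2910000000 bits (363750000 bytes)


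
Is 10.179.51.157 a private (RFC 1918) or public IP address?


RFC 1918 private ranges:
  10.0.0.0/8 (10.0.0.0 - 10.255.255.255)
  172.16.0.0/12 (172.16.0.0 - 172.31.255.255)
  192.168.0.0/16 (192.168.0.0 - 192.168.255.255)
Private (in 10.0.0.0/8)


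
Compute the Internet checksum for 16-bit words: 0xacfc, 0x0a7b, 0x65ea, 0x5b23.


Sum all words (with carry folding):
+ 0xacfc = 0xacfc
+ 0x0a7b = 0xb777
+ 0x65ea = 0x1d62
+ 0x5b23 = 0x7885
One's complement: ~0x7885
Checksum = 0x877a


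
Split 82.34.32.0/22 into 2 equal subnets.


New prefix = 22 + 1 = 23
Each subnet has 512 addresses
  82.34.32.0/23
  82.34.34.0/23
Subnets: 82.34.32.0/23, 82.34.34.0/23


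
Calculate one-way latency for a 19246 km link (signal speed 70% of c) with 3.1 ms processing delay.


Speed = 0.7 * 3e5 km/s = 210000 km/s
Propagation delay = 19246 / 210000 = 0.0916 s = 91.6476 ms
Processing delay = 3.1 ms
Total one-way latency = 94.7476 ms


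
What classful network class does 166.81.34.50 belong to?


First octet: 166
Binary: 10100110
10xxxxxx -> Class B (128-191)
Class B, default mask 255.255.0.0 (/16)


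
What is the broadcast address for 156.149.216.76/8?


Network: 156.0.0.0/8
Host bits = 24
Set all host bits to 1:
Broadcast: 156.255.255.255


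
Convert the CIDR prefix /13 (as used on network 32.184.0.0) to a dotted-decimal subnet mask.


/13 means 13 network bits, 19 host bits
Binary: 11111111111110000000000000000000
Mask: 255.248.0.0


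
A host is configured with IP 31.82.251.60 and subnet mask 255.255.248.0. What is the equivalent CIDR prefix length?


Binary: 11111111.11111111.11111000.00000000
Count leading 1s
Prefix: /21


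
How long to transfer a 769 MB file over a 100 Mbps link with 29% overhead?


Effective throughput = 100 * (1 - 29/100) = 71 Mbps
File size in Mb = 769 * 8 = 6152 Mb
Time = 6152 / 71
Time = 86.6479 seconds


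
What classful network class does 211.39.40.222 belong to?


First octet: 211
Binary: 11010011
110xxxxx -> Class C (192-223)
Class C, default mask 255.255.255.0 (/24)


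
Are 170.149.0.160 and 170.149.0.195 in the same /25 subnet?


Mask: 255.255.255.128
170.149.0.160 AND mask = 170.149.0.128
170.149.0.195 AND mask = 170.149.0.128
Yes, same subnet (170.149.0.128)


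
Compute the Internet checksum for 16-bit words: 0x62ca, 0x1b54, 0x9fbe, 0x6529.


Sum all words (with carry folding):
+ 0x62ca = 0x62ca
+ 0x1b54 = 0x7e1e
+ 0x9fbe = 0x1ddd
+ 0x6529 = 0x8306
One's complement: ~0x8306
Checksum = 0x7cf9


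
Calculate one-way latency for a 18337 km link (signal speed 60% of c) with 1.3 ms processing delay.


Speed = 0.6 * 3e5 km/s = 180000 km/s
Propagation delay = 18337 / 180000 = 0.1019 s = 101.8722 ms
Processing delay = 1.3 ms
Total one-way latency = 103.1722 ms


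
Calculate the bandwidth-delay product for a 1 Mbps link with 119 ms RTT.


BDP = bandwidth * RTT
= 1 Mbps * 119 ms
= 1 * 1e6 * 119 / 1000 bits
= 119000 bits
= 14875 bytes
= 14.5264 KB
BDP = 119000 bits (14875 bytes)


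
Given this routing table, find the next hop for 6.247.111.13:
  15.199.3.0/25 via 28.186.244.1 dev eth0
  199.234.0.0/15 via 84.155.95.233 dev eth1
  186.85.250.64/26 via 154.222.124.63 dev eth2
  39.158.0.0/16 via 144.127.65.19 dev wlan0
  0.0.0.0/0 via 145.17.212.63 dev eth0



Longest prefix match for 6.247.111.13:
  /25 15.199.3.0: no
  /15 199.234.0.0: no
  /26 186.85.250.64: no
  /16 39.158.0.0: no
  /0 0.0.0.0: MATCH
Selected: next-hop 145.17.212.63 via eth0 (matched /0)


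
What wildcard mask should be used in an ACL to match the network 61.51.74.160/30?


Subnet mask: 255.255.255.252
Wildcard = 255.255.255.255 - subnet mask
255 - 255 = 0
255 - 255 = 0
255 - 255 = 0
255 - 252 = 3
Wildcard: 0.0.0.3


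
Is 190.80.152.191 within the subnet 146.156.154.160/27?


Subnet network: 146.156.154.160
Test IP AND mask: 190.80.152.160
No, 190.80.152.191 is not in 146.156.154.160/27


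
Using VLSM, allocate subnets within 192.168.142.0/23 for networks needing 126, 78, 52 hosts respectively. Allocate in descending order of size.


126 hosts -> /25 (126 usable): 192.168.142.0/25
78 hosts -> /25 (126 usable): 192.168.142.128/25
52 hosts -> /26 (62 usable): 192.168.143.0/26
Allocation: 192.168.142.0/25 (126 hosts, 126 usable); 192.168.142.128/25 (78 hosts, 126 usable); 192.168.143.0/26 (52 hosts, 62 usable)


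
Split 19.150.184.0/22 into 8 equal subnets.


New prefix = 22 + 3 = 25
Each subnet has 128 addresses
  19.150.184.0/25
  19.150.184.128/25
  19.150.185.0/25
  19.150.185.128/25
  19.150.186.0/25
  19.150.186.128/25
  19.150.187.0/25
  19.150.187.128/25
Subnets: 19.150.184.0/25, 19.150.184.128/25, 19.150.185.0/25, 19.150.185.128/25, 19.150.186.0/25, 19.150.186.128/25, 19.150.187.0/25, 19.150.187.128/25


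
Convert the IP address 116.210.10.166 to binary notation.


116 = 01110100
210 = 11010010
10 = 00001010
166 = 10100110
Binary: 01110100.11010010.00001010.10100110


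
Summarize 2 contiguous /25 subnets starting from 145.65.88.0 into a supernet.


Original prefix: /25
Number of subnets: 2 = 2^1
New prefix = 25 - 1 = 24
Supernet: 145.65.88.0/24


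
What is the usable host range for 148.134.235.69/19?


Network: 148.134.224.0
Broadcast: 148.134.255.255
First usable = network + 1
Last usable = broadcast - 1
Range: 148.134.224.1 to 148.134.255.254


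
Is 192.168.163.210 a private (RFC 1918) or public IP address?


RFC 1918 private ranges:
  10.0.0.0/8 (10.0.0.0 - 10.255.255.255)
  172.16.0.0/12 (172.16.0.0 - 172.31.255.255)
  192.168.0.0/16 (192.168.0.0 - 192.168.255.255)
Private (in 192.168.0.0/16)


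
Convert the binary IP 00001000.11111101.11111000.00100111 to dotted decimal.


00001000 = 8
11111101 = 253
11111000 = 248
00100111 = 39
IP: 8.253.248.39


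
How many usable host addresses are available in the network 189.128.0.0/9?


Host bits = 32 - 9 = 23
Total addresses = 2^23 = 8388608
Usable = total - 2 (network and broadcast)
Usable hosts: 8388606


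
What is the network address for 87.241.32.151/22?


IP:   01010111.11110001.00100000.10010111
Mask: 11111111.11111111.11111100.00000000
AND operation:
Net:  01010111.11110001.00100000.00000000
Network: 87.241.32.0/22


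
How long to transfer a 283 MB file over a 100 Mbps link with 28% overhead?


Effective throughput = 100 * (1 - 28/100) = 72 Mbps
File size in Mb = 283 * 8 = 2264 Mb
Time = 2264 / 72
Time = 31.4444 seconds


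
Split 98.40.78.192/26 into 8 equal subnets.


New prefix = 26 + 3 = 29
Each subnet has 8 addresses
  98.40.78.192/29
  98.40.78.200/29
  98.40.78.208/29
  98.40.78.216/29
  98.40.78.224/29
  98.40.78.232/29
  98.40.78.240/29
  98.40.78.248/29
Subnets: 98.40.78.192/29, 98.40.78.200/29, 98.40.78.208/29, 98.40.78.216/29, 98.40.78.224/29, 98.40.78.232/29, 98.40.78.240/29, 98.40.78.248/29


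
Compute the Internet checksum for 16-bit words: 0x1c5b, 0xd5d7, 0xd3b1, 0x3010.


Sum all words (with carry folding):
+ 0x1c5b = 0x1c5b
+ 0xd5d7 = 0xf232
+ 0xd3b1 = 0xc5e4
+ 0x3010 = 0xf5f4
One's complement: ~0xf5f4
Checksum = 0x0a0b


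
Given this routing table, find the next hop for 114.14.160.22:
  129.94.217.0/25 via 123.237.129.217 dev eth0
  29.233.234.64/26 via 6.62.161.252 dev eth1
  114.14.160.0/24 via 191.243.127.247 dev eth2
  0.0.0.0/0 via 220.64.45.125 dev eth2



Longest prefix match for 114.14.160.22:
  /25 129.94.217.0: no
  /26 29.233.234.64: no
  /24 114.14.160.0: MATCH
  /0 0.0.0.0: MATCH
Selected: next-hop 191.243.127.247 via eth2 (matched /24)


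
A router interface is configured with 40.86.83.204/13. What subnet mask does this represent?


/13 means 13 network bits, 19 host bits
Binary: 11111111111110000000000000000000
Mask: 255.248.0.0


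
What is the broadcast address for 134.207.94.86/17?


Network: 134.207.0.0/17
Host bits = 15
Set all host bits to 1:
Broadcast: 134.207.127.255


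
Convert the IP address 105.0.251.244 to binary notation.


105 = 01101001
0 = 00000000
251 = 11111011
244 = 11110100
Binary: 01101001.00000000.11111011.11110100


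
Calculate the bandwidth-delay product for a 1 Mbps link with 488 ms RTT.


BDP = bandwidth * RTT
= 1 Mbps * 488 ms
= 1 * 1e6 * 488 / 1000 bits
= 488000 bits
= 61000 bytes
= 59.5703 KB
BDP = 488000 bits (61000 bytes)


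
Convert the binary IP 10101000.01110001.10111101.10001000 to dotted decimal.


10101000 = 168
01110001 = 113
10111101 = 189
10001000 = 136
IP: 168.113.189.136


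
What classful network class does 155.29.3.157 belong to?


First octet: 155
Binary: 10011011
10xxxxxx -> Class B (128-191)
Class B, default mask 255.255.0.0 (/16)


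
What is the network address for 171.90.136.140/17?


IP:   10101011.01011010.10001000.10001100
Mask: 11111111.11111111.10000000.00000000
AND operation:
Net:  10101011.01011010.10000000.00000000
Network: 171.90.128.0/17


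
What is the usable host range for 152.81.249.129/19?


Network: 152.81.224.0
Broadcast: 152.81.255.255
First usable = network + 1
Last usable = broadcast - 1
Range: 152.81.224.1 to 152.81.255.254


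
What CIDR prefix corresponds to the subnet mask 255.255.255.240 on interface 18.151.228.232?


Binary: 11111111.11111111.11111111.11110000
Count leading 1s
Prefix: /28


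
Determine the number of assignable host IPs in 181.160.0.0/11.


Host bits = 32 - 11 = 21
Total addresses = 2^21 = 2097152
Usable = total - 2 (network and broadcast)
Usable hosts: 2097150


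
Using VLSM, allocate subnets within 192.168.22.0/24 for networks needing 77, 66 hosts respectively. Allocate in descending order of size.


77 hosts -> /25 (126 usable): 192.168.22.0/25
66 hosts -> /25 (126 usable): 192.168.22.128/25
Allocation: 192.168.22.0/25 (77 hosts, 126 usable); 192.168.22.128/25 (66 hosts, 126 usable)


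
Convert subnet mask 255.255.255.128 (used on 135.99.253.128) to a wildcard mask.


Subnet mask: 255.255.255.128
Wildcard = 255.255.255.255 - subnet mask
255 - 255 = 0
255 - 255 = 0
255 - 255 = 0
255 - 128 = 127
Wildcard: 0.0.0.127


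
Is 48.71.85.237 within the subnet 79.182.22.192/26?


Subnet network: 79.182.22.192
Test IP AND mask: 48.71.85.192
No, 48.71.85.237 is not in 79.182.22.192/26


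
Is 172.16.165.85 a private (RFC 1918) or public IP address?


RFC 1918 private ranges:
  10.0.0.0/8 (10.0.0.0 - 10.255.255.255)
  172.16.0.0/12 (172.16.0.0 - 172.31.255.255)
  192.168.0.0/16 (192.168.0.0 - 192.168.255.255)
Private (in 172.16.0.0/12)


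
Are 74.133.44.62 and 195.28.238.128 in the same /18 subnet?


Mask: 255.255.192.0
74.133.44.62 AND mask = 74.133.0.0
195.28.238.128 AND mask = 195.28.192.0
No, different subnets (74.133.0.0 vs 195.28.192.0)


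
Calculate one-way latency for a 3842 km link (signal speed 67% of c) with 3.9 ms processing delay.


Speed = 0.67 * 3e5 km/s = 201000 km/s
Propagation delay = 3842 / 201000 = 0.0191 s = 19.1144 ms
Processing delay = 3.9 ms
Total one-way latency = 23.0144 ms


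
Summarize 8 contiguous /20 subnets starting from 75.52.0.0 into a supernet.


Original prefix: /20
Number of subnets: 8 = 2^3
New prefix = 20 - 3 = 17
Supernet: 75.52.0.0/17


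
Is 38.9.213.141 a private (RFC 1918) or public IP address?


RFC 1918 private ranges:
  10.0.0.0/8 (10.0.0.0 - 10.255.255.255)
  172.16.0.0/12 (172.16.0.0 - 172.31.255.255)
  192.168.0.0/16 (192.168.0.0 - 192.168.255.255)
Public (not in any RFC 1918 range)


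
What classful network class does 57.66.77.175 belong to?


First octet: 57
Binary: 00111001
0xxxxxxx -> Class A (1-126)
Class A, default mask 255.0.0.0 (/8)


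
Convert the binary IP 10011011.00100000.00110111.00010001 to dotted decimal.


10011011 = 155
00100000 = 32
00110111 = 55
00010001 = 17
IP: 155.32.55.17


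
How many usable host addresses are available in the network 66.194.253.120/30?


Host bits = 32 - 30 = 2
Total addresses = 2^2 = 4
Usable = total - 2 (network and broadcast)
Usable hosts: 2


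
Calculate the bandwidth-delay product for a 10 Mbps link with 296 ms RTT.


BDP = bandwidth * RTT
= 10 Mbps * 296 ms
= 10 * 1e6 * 296 / 1000 bits
= 2960000 bits
= 370000 bytes
= 361.3281 KB
BDP = 2960000 bits (370000 bytes)


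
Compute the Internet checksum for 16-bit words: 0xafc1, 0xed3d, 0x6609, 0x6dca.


Sum all words (with carry folding):
+ 0xafc1 = 0xafc1
+ 0xed3d = 0x9cff
+ 0x6609 = 0x0309
+ 0x6dca = 0x70d3
One's complement: ~0x70d3
Checksum = 0x8f2c


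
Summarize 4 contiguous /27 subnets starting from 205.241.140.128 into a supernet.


Original prefix: /27
Number of subnets: 4 = 2^2
New prefix = 27 - 2 = 25
Supernet: 205.241.140.128/25


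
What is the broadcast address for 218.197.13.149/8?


Network: 218.0.0.0/8
Host bits = 24
Set all host bits to 1:
Broadcast: 218.255.255.255


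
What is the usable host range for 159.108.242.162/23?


Network: 159.108.242.0
Broadcast: 159.108.243.255
First usable = network + 1
Last usable = broadcast - 1
Range: 159.108.242.1 to 159.108.243.254


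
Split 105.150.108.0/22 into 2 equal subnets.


New prefix = 22 + 1 = 23
Each subnet has 512 addresses
  105.150.108.0/23
  105.150.110.0/23
Subnets: 105.150.108.0/23, 105.150.110.0/23


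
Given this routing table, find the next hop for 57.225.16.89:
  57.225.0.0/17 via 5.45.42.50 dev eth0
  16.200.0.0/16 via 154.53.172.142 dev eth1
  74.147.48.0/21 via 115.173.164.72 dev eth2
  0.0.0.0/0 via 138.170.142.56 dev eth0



Longest prefix match for 57.225.16.89:
  /17 57.225.0.0: MATCH
  /16 16.200.0.0: no
  /21 74.147.48.0: no
  /0 0.0.0.0: MATCH
Selected: next-hop 5.45.42.50 via eth0 (matched /17)


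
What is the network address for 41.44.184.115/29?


IP:   00101001.00101100.10111000.01110011
Mask: 11111111.11111111.11111111.11111000
AND operation:
Net:  00101001.00101100.10111000.01110000
Network: 41.44.184.112/29


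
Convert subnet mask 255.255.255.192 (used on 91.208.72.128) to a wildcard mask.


Subnet mask: 255.255.255.192
Wildcard = 255.255.255.255 - subnet mask
255 - 255 = 0
255 - 255 = 0
255 - 255 = 0
255 - 192 = 63
Wildcard: 0.0.0.63


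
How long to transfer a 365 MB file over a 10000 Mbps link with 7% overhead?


Effective throughput = 10000 * (1 - 7/100) = 9300 Mbps
File size in Mb = 365 * 8 = 2920 Mb
Time = 2920 / 9300
Time = 0.314 seconds


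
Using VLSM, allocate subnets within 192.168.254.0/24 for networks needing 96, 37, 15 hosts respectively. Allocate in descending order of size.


96 hosts -> /25 (126 usable): 192.168.254.0/25
37 hosts -> /26 (62 usable): 192.168.254.128/26
15 hosts -> /27 (30 usable): 192.168.254.192/27
Allocation: 192.168.254.0/25 (96 hosts, 126 usable); 192.168.254.128/26 (37 hosts, 62 usable); 192.168.254.192/27 (15 hosts, 30 usable)


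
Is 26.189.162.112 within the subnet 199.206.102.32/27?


Subnet network: 199.206.102.32
Test IP AND mask: 26.189.162.96
No, 26.189.162.112 is not in 199.206.102.32/27


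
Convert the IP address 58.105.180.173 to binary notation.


58 = 00111010
105 = 01101001
180 = 10110100
173 = 10101101
Binary: 00111010.01101001.10110100.10101101


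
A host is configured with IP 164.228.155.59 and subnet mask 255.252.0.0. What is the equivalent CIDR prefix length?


Binary: 11111111.11111100.00000000.00000000
Count leading 1s
Prefix: /14


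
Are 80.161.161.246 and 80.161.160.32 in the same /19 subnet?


Mask: 255.255.224.0
80.161.161.246 AND mask = 80.161.160.0
80.161.160.32 AND mask = 80.161.160.0
Yes, same subnet (80.161.160.0)


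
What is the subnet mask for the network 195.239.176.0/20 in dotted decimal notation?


/20 means 20 network bits, 12 host bits
Binary: 11111111111111111111000000000000
Mask: 255.255.240.0


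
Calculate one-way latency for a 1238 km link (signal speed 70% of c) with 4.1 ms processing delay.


Speed = 0.7 * 3e5 km/s = 210000 km/s
Propagation delay = 1238 / 210000 = 0.0059 s = 5.8952 ms
Processing delay = 4.1 ms
Total one-way latency = 9.9952 ms


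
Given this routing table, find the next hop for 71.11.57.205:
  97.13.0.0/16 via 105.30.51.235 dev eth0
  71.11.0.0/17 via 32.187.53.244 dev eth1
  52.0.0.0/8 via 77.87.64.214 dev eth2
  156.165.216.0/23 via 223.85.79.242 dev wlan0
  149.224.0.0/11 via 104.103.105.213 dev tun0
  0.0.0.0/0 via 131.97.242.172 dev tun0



Longest prefix match for 71.11.57.205:
  /16 97.13.0.0: no
  /17 71.11.0.0: MATCH
  /8 52.0.0.0: no
  /23 156.165.216.0: no
  /11 149.224.0.0: no
  /0 0.0.0.0: MATCH
Selected: next-hop 32.187.53.244 via eth1 (matched /17)


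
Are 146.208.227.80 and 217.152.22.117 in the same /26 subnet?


Mask: 255.255.255.192
146.208.227.80 AND mask = 146.208.227.64
217.152.22.117 AND mask = 217.152.22.64
No, different subnets (146.208.227.64 vs 217.152.22.64)


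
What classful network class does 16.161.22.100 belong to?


First octet: 16
Binary: 00010000
0xxxxxxx -> Class A (1-126)
Class A, default mask 255.0.0.0 (/8)


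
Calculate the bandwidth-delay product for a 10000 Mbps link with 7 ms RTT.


BDP = bandwidth * RTT
= 10000 Mbps * 7 ms
= 10000 * 1e6 * 7 / 1000 bits
= 70000000 bits
= 8750000 bytes
= 8544.9219 KB
BDP = 70000000 bits (8750000 bytes)


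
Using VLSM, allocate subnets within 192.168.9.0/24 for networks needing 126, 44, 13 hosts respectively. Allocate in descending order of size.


126 hosts -> /25 (126 usable): 192.168.9.0/25
44 hosts -> /26 (62 usable): 192.168.9.128/26
13 hosts -> /28 (14 usable): 192.168.9.192/28
Allocation: 192.168.9.0/25 (126 hosts, 126 usable); 192.168.9.128/26 (44 hosts, 62 usable); 192.168.9.192/28 (13 hosts, 14 usable)


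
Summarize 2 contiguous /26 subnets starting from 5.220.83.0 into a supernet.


Original prefix: /26
Number of subnets: 2 = 2^1
New prefix = 26 - 1 = 25
Supernet: 5.220.83.0/25


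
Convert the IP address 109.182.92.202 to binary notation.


109 = 01101101
182 = 10110110
92 = 01011100
202 = 11001010
Binary: 01101101.10110110.01011100.11001010


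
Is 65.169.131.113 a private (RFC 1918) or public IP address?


RFC 1918 private ranges:
  10.0.0.0/8 (10.0.0.0 - 10.255.255.255)
  172.16.0.0/12 (172.16.0.0 - 172.31.255.255)
  192.168.0.0/16 (192.168.0.0 - 192.168.255.255)
Public (not in any RFC 1918 range)


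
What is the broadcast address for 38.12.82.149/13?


Network: 38.8.0.0/13
Host bits = 19
Set all host bits to 1:
Broadcast: 38.15.255.255


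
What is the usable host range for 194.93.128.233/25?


Network: 194.93.128.128
Broadcast: 194.93.128.255
First usable = network + 1
Last usable = broadcast - 1
Range: 194.93.128.129 to 194.93.128.254


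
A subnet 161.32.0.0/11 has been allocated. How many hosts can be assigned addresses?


Host bits = 32 - 11 = 21
Total addresses = 2^21 = 2097152
Usable = total - 2 (network and broadcast)
Usable hosts: 2097150


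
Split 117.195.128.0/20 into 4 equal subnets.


New prefix = 20 + 2 = 22
Each subnet has 1024 addresses
  117.195.128.0/22
  117.195.132.0/22
  117.195.136.0/22
  117.195.140.0/22
Subnets: 117.195.128.0/22, 117.195.132.0/22, 117.195.136.0/22, 117.195.140.0/22


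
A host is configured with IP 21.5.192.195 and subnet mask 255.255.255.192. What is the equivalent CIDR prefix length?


Binary: 11111111.11111111.11111111.11000000
Count leading 1s
Prefix: /26


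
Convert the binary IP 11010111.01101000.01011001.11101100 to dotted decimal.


11010111 = 215
01101000 = 104
01011001 = 89
11101100 = 236
IP: 215.104.89.236


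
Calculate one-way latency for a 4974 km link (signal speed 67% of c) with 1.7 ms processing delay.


Speed = 0.67 * 3e5 km/s = 201000 km/s
Propagation delay = 4974 / 201000 = 0.0247 s = 24.7463 ms
Processing delay = 1.7 ms
Total one-way latency = 26.4463 ms


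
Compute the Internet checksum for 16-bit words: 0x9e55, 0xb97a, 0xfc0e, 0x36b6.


Sum all words (with carry folding):
+ 0x9e55 = 0x9e55
+ 0xb97a = 0x57d0
+ 0xfc0e = 0x53df
+ 0x36b6 = 0x8a95
One's complement: ~0x8a95
Checksum = 0x756a


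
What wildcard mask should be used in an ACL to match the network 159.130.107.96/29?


Subnet mask: 255.255.255.248
Wildcard = 255.255.255.255 - subnet mask
255 - 255 = 0
255 - 255 = 0
255 - 255 = 0
255 - 248 = 7
Wildcard: 0.0.0.7


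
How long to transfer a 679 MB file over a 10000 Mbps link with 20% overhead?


Effective throughput = 10000 * (1 - 20/100) = 8000 Mbps
File size in Mb = 679 * 8 = 5432 Mb
Time = 5432 / 8000
Time = 0.679 seconds


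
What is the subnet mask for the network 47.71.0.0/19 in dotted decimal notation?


/19 means 19 network bits, 13 host bits
Binary: 11111111111111111110000000000000
Mask: 255.255.224.0


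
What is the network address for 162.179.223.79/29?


IP:   10100010.10110011.11011111.01001111
Mask: 11111111.11111111.11111111.11111000
AND operation:
Net:  10100010.10110011.11011111.01001000
Network: 162.179.223.72/29


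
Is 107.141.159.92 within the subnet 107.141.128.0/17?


Subnet network: 107.141.128.0
Test IP AND mask: 107.141.128.0
Yes, 107.141.159.92 is in 107.141.128.0/17


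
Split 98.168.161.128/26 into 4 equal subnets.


New prefix = 26 + 2 = 28
Each subnet has 16 addresses
  98.168.161.128/28
  98.168.161.144/28
  98.168.161.160/28
  98.168.161.176/28
Subnets: 98.168.161.128/28, 98.168.161.144/28, 98.168.161.160/28, 98.168.161.176/28


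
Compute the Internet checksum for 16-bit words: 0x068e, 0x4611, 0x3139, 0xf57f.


Sum all words (with carry folding):
+ 0x068e = 0x068e
+ 0x4611 = 0x4c9f
+ 0x3139 = 0x7dd8
+ 0xf57f = 0x7358
One's complement: ~0x7358
Checksum = 0x8ca7


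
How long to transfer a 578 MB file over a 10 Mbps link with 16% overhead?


Effective throughput = 10 * (1 - 16/100) = 8.4 Mbps
File size in Mb = 578 * 8 = 4624 Mb
Time = 4624 / 8.4
Time = 550.4762 seconds


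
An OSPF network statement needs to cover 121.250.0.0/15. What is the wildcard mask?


Subnet mask: 255.254.0.0
Wildcard = 255.255.255.255 - subnet mask
255 - 255 = 0
255 - 254 = 1
255 - 0 = 255
255 - 0 = 255
Wildcard: 0.1.255.255


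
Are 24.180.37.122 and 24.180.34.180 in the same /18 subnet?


Mask: 255.255.192.0
24.180.37.122 AND mask = 24.180.0.0
24.180.34.180 AND mask = 24.180.0.0
Yes, same subnet (24.180.0.0)


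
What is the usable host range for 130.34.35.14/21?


Network: 130.34.32.0
Broadcast: 130.34.39.255
First usable = network + 1
Last usable = broadcast - 1
Range: 130.34.32.1 to 130.34.39.254


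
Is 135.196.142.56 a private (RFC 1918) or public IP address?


RFC 1918 private ranges:
  10.0.0.0/8 (10.0.0.0 - 10.255.255.255)
  172.16.0.0/12 (172.16.0.0 - 172.31.255.255)
  192.168.0.0/16 (192.168.0.0 - 192.168.255.255)
Public (not in any RFC 1918 range)


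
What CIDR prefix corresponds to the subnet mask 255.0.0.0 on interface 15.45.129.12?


Binary: 11111111.00000000.00000000.00000000
Count leading 1s
Prefix: /8


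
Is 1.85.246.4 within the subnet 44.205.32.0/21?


Subnet network: 44.205.32.0
Test IP AND mask: 1.85.240.0
No, 1.85.246.4 is not in 44.205.32.0/21


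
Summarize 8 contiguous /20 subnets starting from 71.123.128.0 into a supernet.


Original prefix: /20
Number of subnets: 8 = 2^3
New prefix = 20 - 3 = 17
Supernet: 71.123.128.0/17


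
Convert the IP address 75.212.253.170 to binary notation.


75 = 01001011
212 = 11010100
253 = 11111101
170 = 10101010
Binary: 01001011.11010100.11111101.10101010


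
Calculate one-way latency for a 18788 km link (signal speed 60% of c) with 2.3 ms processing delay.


Speed = 0.6 * 3e5 km/s = 180000 km/s
Propagation delay = 18788 / 180000 = 0.1044 s = 104.3778 ms
Processing delay = 2.3 ms
Total one-way latency = 106.6778 ms


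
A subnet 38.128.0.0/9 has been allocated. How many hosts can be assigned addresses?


Host bits = 32 - 9 = 23
Total addresses = 2^23 = 8388608
Usable = total - 2 (network and broadcast)
Usable hosts: 8388606


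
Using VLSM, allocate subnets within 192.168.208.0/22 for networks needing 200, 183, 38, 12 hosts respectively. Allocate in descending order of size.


200 hosts -> /24 (254 usable): 192.168.208.0/24
183 hosts -> /24 (254 usable): 192.168.209.0/24
38 hosts -> /26 (62 usable): 192.168.210.0/26
12 hosts -> /28 (14 usable): 192.168.210.64/28
Allocation: 192.168.208.0/24 (200 hosts, 254 usable); 192.168.209.0/24 (183 hosts, 254 usable); 192.168.210.0/26 (38 hosts, 62 usable); 192.168.210.64/28 (12 hosts, 14 usable)


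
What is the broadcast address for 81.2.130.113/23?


Network: 81.2.130.0/23
Host bits = 9
Set all host bits to 1:
Broadcast: 81.2.131.255


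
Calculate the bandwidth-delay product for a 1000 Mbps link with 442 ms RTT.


BDP = bandwidth * RTT
= 1000 Mbps * 442 ms
= 1000 * 1e6 * 442 / 1000 bits
= 442000000 bits
= 55250000 bytes
= 53955.0781 KB
BDP = 442000000 bits (55250000 bytes)


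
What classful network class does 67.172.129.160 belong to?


First octet: 67
Binary: 01000011
0xxxxxxx -> Class A (1-126)
Class A, default mask 255.0.0.0 (/8)


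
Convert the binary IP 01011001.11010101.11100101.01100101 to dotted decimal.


01011001 = 89
11010101 = 213
11100101 = 229
01100101 = 101
IP: 89.213.229.101


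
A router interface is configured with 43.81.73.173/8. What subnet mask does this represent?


/8 means 8 network bits, 24 host bits
Binary: 11111111000000000000000000000000
Mask: 255.0.0.0


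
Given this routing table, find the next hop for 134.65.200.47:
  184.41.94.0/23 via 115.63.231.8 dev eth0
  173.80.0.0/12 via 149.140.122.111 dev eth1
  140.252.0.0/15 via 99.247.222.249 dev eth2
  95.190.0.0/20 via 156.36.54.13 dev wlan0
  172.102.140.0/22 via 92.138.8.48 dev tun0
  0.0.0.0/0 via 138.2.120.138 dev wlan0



Longest prefix match for 134.65.200.47:
  /23 184.41.94.0: no
  /12 173.80.0.0: no
  /15 140.252.0.0: no
  /20 95.190.0.0: no
  /22 172.102.140.0: no
  /0 0.0.0.0: MATCH
Selected: next-hop 138.2.120.138 via wlan0 (matched /0)


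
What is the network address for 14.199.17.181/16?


IP:   00001110.11000111.00010001.10110101
Mask: 11111111.11111111.00000000.00000000
AND operation:
Net:  00001110.11000111.00000000.00000000
Network: 14.199.0.0/16


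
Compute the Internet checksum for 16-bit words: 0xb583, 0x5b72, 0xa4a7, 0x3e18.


Sum all words (with carry folding):
+ 0xb583 = 0xb583
+ 0x5b72 = 0x10f6
+ 0xa4a7 = 0xb59d
+ 0x3e18 = 0xf3b5
One's complement: ~0xf3b5
Checksum = 0x0c4a


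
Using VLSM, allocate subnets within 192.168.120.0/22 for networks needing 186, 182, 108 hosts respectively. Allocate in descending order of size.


186 hosts -> /24 (254 usable): 192.168.120.0/24
182 hosts -> /24 (254 usable): 192.168.121.0/24
108 hosts -> /25 (126 usable): 192.168.122.0/25
Allocation: 192.168.120.0/24 (186 hosts, 254 usable); 192.168.121.0/24 (182 hosts, 254 usable); 192.168.122.0/25 (108 hosts, 126 usable)


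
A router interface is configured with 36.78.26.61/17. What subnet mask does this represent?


/17 means 17 network bits, 15 host bits
Binary: 11111111111111111000000000000000
Mask: 255.255.128.0
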